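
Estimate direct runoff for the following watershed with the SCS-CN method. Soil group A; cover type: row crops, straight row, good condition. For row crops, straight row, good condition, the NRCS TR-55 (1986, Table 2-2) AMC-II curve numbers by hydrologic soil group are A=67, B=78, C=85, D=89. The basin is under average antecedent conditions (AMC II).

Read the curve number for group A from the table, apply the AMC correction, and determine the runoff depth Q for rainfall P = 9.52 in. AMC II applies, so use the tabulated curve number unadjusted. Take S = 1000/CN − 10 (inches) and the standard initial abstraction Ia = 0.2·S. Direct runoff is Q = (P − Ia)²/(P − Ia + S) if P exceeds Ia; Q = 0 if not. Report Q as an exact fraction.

Q = 102187808/18882275 in ≈ 5.412 in

NRCS table: row crops, straight row, good condition, soil group A → CN(II) = 67
Average conditions: CN = 67 (no AMC adjustment).
Max retention: S = 1000/67 − 10 = 330/67 in (≈ 4.925 in)
Initial abstraction Ia = S/5 = (330/67)/5 = 66/67 ≈ 0.985 in
P − Ia = 9.520 − 0.985 = 14296/1675 ≈ 8.535 in (> 0, runoff occurs)
Q: (14296/1675)² ÷ (22546/1675) = 102187808/18882275 in (≈ 5.412 in)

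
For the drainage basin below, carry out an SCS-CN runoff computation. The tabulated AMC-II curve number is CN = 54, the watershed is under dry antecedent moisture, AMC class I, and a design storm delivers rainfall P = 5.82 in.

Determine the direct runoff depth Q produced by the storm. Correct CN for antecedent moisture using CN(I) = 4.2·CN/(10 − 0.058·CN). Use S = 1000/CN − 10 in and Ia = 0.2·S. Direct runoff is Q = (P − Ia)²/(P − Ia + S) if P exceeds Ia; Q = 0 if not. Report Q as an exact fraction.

Q = 2499700009/17718664950 in ≈ 0.141 in

Dry (AMC I): CN(I) = 4.2·54/(10 − 0.058·54) = (1134/5)/(1717/250) = 56700/1717 ≈ 33.023
S = 1000/(56700/1717) − 10 = 11500/567 in ≈ 20.282 in
Ia = 0.2S: 0.2·20.282 = 4.056 in (exactly 2300/567)
Excess rainfall: 5.820 − 4.056 = 1.764 in; P > Ia so Q > 0
Q = (49997/28350)²/((49997/28350) + 11500/567) = (2499700009/803722500)/(624997/28350) = 2499700009/17718664950 in ≈ 0.141 in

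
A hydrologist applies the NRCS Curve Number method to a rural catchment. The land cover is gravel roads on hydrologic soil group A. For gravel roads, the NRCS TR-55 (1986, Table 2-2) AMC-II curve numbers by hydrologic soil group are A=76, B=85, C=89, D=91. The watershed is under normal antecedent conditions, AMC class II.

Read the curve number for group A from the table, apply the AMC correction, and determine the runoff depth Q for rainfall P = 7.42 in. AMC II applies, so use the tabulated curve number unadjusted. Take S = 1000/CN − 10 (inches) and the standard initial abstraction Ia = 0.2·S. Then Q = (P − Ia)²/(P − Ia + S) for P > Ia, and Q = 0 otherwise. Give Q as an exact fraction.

NRCS table: gravel roads, soil group A → CN(II) = 76
AMC II — tabulated CN = 76 applies directly.
S = 1000/76 − 10 = 60/19 in ≈ 3.158 in
Initial abstraction Ia = S/5 = (60/19)/5 = 12/19 ≈ 0.632 in
Excess rainfall: 7.420 − 0.632 = 6.788 in; P > Ia so Q > 0
Runoff Q = (P−Ia)²/(P−Ia+S) = (6.788)²/(6.788+3.158) = 41589601/8976550 ≈ 4.633 in

Q = 41589601/8976550 in ≈ 4.633 in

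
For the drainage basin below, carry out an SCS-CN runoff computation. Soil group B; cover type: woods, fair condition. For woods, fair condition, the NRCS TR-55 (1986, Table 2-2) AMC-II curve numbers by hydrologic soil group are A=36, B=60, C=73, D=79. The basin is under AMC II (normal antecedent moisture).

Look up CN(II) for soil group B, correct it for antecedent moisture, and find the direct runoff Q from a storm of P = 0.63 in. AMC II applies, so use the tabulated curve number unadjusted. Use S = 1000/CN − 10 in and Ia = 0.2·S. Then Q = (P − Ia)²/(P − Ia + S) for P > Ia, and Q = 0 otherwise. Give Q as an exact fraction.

Q = 0 in ≈ 0.000 in

NRCS table: woods, fair condition, soil group B → CN(II) = 60
Average conditions: CN = 60 (no AMC adjustment).
Retention S: 1000/CN − 10 with CN=60.000 → S = 20/3 ≈ 6.667 in
Initial abstraction Ia = S/5 = (20/3)/5 = 4/3 ≈ 1.333 in
P = 0.630 ≤ Ia = 1.333 in: entire storm abstracted, Q = 0.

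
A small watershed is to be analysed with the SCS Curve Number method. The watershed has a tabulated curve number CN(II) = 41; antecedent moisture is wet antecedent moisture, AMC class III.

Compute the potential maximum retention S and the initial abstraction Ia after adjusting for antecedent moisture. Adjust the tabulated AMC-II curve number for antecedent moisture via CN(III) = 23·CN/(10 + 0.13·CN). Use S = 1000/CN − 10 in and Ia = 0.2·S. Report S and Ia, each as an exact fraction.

S = 5900/943 in ≈ 6.257 in; Ia = 1180/943 in ≈ 1.251 in

Wet (AMC III): CN(III) = 23·41/(10 + 0.13·41) = 943/(1533/100) = 94300/1533 ≈ 61.513
Retention S: 1000/CN − 10 with CN=61.513 → S = 5900/943 ≈ 6.257 in
Initial abstraction Ia = S/5 = (5900/943)/5 = 1180/943 ≈ 1.251 in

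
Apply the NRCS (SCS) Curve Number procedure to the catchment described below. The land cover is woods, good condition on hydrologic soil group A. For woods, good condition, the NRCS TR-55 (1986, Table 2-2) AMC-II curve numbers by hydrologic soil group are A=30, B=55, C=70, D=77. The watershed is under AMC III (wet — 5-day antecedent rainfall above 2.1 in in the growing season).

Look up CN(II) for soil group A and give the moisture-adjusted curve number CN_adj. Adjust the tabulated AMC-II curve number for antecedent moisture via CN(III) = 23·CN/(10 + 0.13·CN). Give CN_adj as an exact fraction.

CN_adj = 6900/139 ≈ 49.640

NRCS table: woods, good condition, soil group A → CN(II) = 30
Adjust CN=30 to AMC III: 23·30/(10 + 0.13·30) → 690 ÷ (139/10) = 6900/139 ≈ 49.640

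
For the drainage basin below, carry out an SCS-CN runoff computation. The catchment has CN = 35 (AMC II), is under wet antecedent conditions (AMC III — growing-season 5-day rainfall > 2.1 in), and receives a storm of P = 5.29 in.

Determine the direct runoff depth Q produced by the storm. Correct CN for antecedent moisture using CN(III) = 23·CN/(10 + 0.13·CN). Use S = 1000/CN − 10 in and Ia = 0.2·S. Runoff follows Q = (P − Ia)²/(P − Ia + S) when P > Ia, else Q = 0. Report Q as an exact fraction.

CN(III) from CN(II)=35: (23·35)/(10 + 0.13·35) = 16100/291 ≈ 55.326
Max retention: S = 1000/(16100/291) − 10 = 1300/161 in (≈ 8.075 in)
Initial abstraction Ia = S/5 = (1300/161)/5 = 260/161 ≈ 1.615 in
P − Ia = 5.290 − 1.615 = 59169/16100 ≈ 3.675 in (> 0, runoff occurs)
Runoff Q = (P−Ia)²/(P−Ia+S) = (3.675)²/(3.675+8.075) = 3500970561/3045620900 ≈ 1.150 in

Q = 3500970561/3045620900 in ≈ 1.150 in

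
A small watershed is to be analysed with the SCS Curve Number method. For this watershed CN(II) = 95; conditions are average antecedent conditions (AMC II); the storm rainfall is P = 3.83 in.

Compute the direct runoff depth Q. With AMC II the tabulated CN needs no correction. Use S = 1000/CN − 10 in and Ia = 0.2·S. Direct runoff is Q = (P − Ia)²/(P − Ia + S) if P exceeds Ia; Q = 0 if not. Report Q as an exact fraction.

Average conditions: CN = 95 (no AMC adjustment).
Retention S: 1000/CN − 10 with CN=95.000 → S = 10/19 ≈ 0.526 in
Ia = 0.2·(10/19) = 2/19 in ≈ 0.105 in
P − Ia = 3.830 − 0.105 = 7077/1900 ≈ 3.725 in (> 0, runoff occurs)
Q = (7077/1900)²/((7077/1900) + 10/19) = (50083929/3610000)/(8077/1900) = 50083929/15346300 in ≈ 3.264 in

Q = 50083929/15346300 in ≈ 3.264 in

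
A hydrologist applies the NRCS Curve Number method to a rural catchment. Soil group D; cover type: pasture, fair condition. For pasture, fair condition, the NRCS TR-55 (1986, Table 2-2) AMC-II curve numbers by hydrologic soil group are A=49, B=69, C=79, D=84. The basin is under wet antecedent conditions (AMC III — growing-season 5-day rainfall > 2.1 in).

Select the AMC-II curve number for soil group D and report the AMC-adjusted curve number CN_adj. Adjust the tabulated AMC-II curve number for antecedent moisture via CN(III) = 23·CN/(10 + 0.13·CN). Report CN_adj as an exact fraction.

CN_adj = 48300/523 ≈ 92.352

NRCS table: pasture, fair condition, soil group D → CN(II) = 84
CN(III) from CN(II)=84: (23·84)/(10 + 0.13·84) = 48300/523 ≈ 92.352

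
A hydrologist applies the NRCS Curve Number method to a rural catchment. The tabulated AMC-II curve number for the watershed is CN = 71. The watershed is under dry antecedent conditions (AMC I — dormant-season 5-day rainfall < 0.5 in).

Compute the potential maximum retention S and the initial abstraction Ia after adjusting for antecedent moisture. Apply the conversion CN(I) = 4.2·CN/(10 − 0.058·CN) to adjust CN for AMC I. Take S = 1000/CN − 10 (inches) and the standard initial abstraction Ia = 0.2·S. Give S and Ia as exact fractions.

Adjust CN=71 to AMC I: 4.2·71/(10 − 0.058·71) → (1491/5) ÷ (2941/500) = 149100/2941 ≈ 50.697
Retention S: 1000/CN − 10 with CN=50.697 → S = 14500/1491 ≈ 9.725 in
Initial abstraction Ia = S/5 = (14500/1491)/5 = 2900/1491 ≈ 1.945 in

S = 14500/1491 in ≈ 9.725 in; Ia = 2900/1491 in ≈ 1.945 in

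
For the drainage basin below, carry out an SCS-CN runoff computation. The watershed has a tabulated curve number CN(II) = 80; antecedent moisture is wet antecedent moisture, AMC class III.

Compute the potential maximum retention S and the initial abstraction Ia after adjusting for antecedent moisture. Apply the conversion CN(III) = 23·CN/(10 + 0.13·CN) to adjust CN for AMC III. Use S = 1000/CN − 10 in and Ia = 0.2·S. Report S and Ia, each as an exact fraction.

CN(III) from CN(II)=80: (23·80)/(10 + 0.13·80) = 4600/51 ≈ 90.196
Retention S: 1000/CN − 10 with CN=90.196 → S = 25/23 ≈ 1.087 in
Initial abstraction Ia = S/5 = (25/23)/5 = 5/23 ≈ 0.217 in

S = 25/23 in ≈ 1.087 in; Ia = 5/23 in ≈ 0.217 in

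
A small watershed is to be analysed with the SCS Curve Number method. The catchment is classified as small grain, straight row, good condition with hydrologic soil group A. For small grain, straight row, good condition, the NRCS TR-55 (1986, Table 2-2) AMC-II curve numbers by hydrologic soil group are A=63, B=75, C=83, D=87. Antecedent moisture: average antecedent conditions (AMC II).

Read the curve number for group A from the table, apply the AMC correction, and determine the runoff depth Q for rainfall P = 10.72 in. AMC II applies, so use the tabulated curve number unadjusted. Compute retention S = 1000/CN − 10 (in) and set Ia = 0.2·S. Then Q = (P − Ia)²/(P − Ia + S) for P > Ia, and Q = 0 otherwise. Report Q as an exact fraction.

NRCS table: small grain, straight row, good condition, soil group A → CN(II) = 63
Average conditions: CN = 63 (no AMC adjustment).
Max retention: S = 1000/63 − 10 = 370/63 in (≈ 5.873 in)
Ia = 0.2·(370/63) = 74/63 in ≈ 1.175 in
Excess rainfall: 10.720 − 1.175 = 9.545 in; P > Ia so Q > 0
Q: (15034/1575)² ÷ (24284/1575) = 56505289/9561825 in (≈ 5.909 in)

Q = 56505289/9561825 in ≈ 5.909 in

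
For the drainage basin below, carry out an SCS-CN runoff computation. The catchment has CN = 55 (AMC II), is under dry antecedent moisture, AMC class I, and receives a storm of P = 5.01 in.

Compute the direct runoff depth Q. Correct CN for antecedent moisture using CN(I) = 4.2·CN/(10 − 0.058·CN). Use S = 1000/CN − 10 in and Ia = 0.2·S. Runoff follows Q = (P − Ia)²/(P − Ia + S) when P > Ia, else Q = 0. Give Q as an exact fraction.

Adjust CN=55 to AMC I: 4.2·55/(10 − 0.058·55) → 231 ÷ (681/100) = 7700/227 ≈ 33.921
S = 1000/(7700/227) − 10 = 1500/77 in ≈ 19.481 in
Initial abstraction Ia = S/5 = (1500/77)/5 = 300/77 ≈ 3.896 in
Excess rainfall: 5.010 − 3.896 = 1.114 in; P > Ia so Q > 0
Q = (8577/7700)²/((8577/7700) + 1500/77) = (73564929/59290000)/(158577/7700) = 24521643/407014300 in ≈ 0.060 in

Q = 24521643/407014300 in ≈ 0.060 in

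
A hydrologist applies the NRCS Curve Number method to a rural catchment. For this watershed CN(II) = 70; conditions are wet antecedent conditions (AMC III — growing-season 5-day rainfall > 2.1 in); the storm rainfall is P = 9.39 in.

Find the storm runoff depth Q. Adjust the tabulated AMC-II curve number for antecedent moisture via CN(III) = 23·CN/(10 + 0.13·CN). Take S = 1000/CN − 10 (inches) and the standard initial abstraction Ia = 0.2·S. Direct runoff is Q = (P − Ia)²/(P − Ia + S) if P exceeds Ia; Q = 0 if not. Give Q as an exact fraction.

Q = 7025647347/940127300 in ≈ 7.473 in

CN(III) from CN(II)=70: (23·70)/(10 + 0.13·70) = 16100/191 ≈ 84.293
Retention S: 1000/CN − 10 with CN=84.293 → S = 300/161 ≈ 1.863 in
Initial abstraction Ia = S/5 = (300/161)/5 = 60/161 ≈ 0.373 in
Since P=9.390 > Ia=0.373: effective rainfall P−Ia = 145179/16100 in
Q = (145179/16100)²/((145179/16100) + 300/161) = (21076942041/259210000)/(175179/16100) = 7025647347/940127300 in ≈ 7.473 in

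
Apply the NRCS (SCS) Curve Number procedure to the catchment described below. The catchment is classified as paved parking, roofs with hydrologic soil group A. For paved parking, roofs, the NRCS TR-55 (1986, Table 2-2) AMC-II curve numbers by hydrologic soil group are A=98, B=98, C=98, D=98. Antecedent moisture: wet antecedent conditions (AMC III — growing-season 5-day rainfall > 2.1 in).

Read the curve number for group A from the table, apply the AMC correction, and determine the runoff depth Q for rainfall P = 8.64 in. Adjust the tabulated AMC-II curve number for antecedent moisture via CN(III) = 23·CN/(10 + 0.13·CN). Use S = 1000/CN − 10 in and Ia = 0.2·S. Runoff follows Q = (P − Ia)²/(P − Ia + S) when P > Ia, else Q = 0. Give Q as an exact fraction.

NRCS table: paved parking, roofs, soil group A → CN(II) = 98
Adjust CN=98 to AMC III: 23·98/(10 + 0.13·98) → 2254 ÷ (1137/50) = 112700/1137 ≈ 99.120
S = 1000/(112700/1137) − 10 = 100/1127 in ≈ 0.089 in
Ia = 0.2S: 0.2·0.089 = 0.018 in (exactly 20/1127)
Since P=8.640 > Ia=0.018: effective rainfall P−Ia = 242932/28175 in
Q = (242932/28175)²/((242932/28175) + 100/1127) = (59015956624/793830625)/(245432/28175) = 7376994578/864380825 in ≈ 8.534 in

Q = 7376994578/864380825 in ≈ 8.534 in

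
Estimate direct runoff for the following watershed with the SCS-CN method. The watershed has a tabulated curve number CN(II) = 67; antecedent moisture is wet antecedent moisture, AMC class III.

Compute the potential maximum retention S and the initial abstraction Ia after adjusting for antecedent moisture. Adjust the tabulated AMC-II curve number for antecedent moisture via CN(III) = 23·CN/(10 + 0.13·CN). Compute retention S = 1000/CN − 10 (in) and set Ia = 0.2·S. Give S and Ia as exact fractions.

Wet (AMC III): CN(III) = 23·67/(10 + 0.13·67) = 1541/(1871/100) = 154100/1871 ≈ 82.362
Retention S: 1000/CN − 10 with CN=82.362 → S = 3300/1541 ≈ 2.141 in
Ia = 0.2S: 0.2·2.141 = 0.428 in (exactly 660/1541)

S = 3300/1541 in ≈ 2.141 in; Ia = 660/1541 in ≈ 0.428 in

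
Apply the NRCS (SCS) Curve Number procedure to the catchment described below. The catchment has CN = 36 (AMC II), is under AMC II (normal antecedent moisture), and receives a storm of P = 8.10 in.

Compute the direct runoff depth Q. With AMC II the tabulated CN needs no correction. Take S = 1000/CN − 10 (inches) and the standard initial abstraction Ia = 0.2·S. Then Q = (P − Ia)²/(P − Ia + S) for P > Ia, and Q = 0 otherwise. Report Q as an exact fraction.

AMC II — tabulated CN = 36 applies directly.
S = 1000/36 − 10 = 160/9 in ≈ 17.778 in
Ia = 0.2·(160/9) = 32/9 in ≈ 3.556 in
Since P=8.100 > Ia=3.556: effective rainfall P−Ia = 409/90 in
Q = (409/90)²/((409/90) + 160/9) = (167281/8100)/(2009/90) = 167281/180810 in ≈ 0.925 in

Q = 167281/180810 in ≈ 0.925 in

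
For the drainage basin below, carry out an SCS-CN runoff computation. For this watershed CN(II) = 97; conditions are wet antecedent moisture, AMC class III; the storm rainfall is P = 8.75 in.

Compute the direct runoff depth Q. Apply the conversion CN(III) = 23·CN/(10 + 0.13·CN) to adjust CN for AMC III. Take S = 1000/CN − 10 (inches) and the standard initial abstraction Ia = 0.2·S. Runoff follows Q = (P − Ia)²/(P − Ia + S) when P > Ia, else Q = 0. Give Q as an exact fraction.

Q = 1211968805/141079516 in ≈ 8.591 in

Adjust CN=97 to AMC III: 23·97/(10 + 0.13·97) → 2231 ÷ (2261/100) = 223100/2261 ≈ 98.673
S = 1000/(223100/2261) − 10 = 300/2231 in ≈ 0.134 in
Ia = 0.2·(300/2231) = 60/2231 in ≈ 0.027 in
Since P=8.750 > Ia=0.027: effective rainfall P−Ia = 77845/8924 in
Q = (77845/8924)²/((77845/8924) + 300/2231) = (6059844025/79637776)/(79045/8924) = 1211968805/141079516 in ≈ 8.591 in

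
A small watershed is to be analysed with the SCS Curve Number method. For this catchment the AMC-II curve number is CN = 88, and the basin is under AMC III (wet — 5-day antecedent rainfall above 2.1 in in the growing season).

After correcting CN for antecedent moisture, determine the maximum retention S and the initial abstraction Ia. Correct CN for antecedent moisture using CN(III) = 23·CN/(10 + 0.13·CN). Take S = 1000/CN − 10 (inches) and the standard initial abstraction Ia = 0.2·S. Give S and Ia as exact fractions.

S = 150/253 in ≈ 0.593 in; Ia = 30/253 in ≈ 0.119 in

CN(III) from CN(II)=88: (23·88)/(10 + 0.13·88) = 6325/67 ≈ 94.403
Retention S: 1000/CN − 10 with CN=94.403 → S = 150/253 ≈ 0.593 in
Ia = 0.2S: 0.2·0.593 = 0.119 in (exactly 30/253)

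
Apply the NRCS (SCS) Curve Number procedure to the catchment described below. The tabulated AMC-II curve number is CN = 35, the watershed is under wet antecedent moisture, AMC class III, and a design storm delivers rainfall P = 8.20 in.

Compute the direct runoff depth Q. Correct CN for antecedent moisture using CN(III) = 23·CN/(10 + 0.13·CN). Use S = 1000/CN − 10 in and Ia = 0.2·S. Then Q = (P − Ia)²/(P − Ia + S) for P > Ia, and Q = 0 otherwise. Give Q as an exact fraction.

Q = 28100601/9499805 in ≈ 2.958 in

CN(III) from CN(II)=35: (23·35)/(10 + 0.13·35) = 16100/291 ≈ 55.326
Retention S: 1000/CN − 10 with CN=55.326 → S = 1300/161 ≈ 8.075 in
Ia = 0.2·(1300/161) = 260/161 in ≈ 1.615 in
Excess rainfall: 8.200 − 1.615 = 6.585 in; P > Ia so Q > 0
Q = (5301/805)²/((5301/805) + 1300/161) = (28100601/648025)/(11801/805) = 28100601/9499805 in ≈ 2.958 in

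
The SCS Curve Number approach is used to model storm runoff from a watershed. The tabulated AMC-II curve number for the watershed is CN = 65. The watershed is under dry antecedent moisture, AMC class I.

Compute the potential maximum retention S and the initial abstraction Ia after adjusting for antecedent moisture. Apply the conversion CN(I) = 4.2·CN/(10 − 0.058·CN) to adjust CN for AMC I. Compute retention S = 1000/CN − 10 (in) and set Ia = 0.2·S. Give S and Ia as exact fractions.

Dry (AMC I): CN(I) = 4.2·65/(10 − 0.058·65) = 273/(623/100) = 3900/89 ≈ 43.820
S = 1000/(3900/89) − 10 = 500/39 in ≈ 12.821 in
Initial abstraction Ia = S/5 = (500/39)/5 = 100/39 ≈ 2.564 in

S = 500/39 in ≈ 12.821 in; Ia = 100/39 in ≈ 2.564 in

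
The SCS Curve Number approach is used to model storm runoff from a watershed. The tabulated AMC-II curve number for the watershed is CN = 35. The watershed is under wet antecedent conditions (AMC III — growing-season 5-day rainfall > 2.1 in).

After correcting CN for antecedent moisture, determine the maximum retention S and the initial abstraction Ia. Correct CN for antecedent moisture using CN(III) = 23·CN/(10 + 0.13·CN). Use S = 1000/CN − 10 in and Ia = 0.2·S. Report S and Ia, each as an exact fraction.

Adjust CN=35 to AMC III: 23·35/(10 + 0.13·35) → 805 ÷ (291/20) = 16100/291 ≈ 55.326
Max retention: S = 1000/(16100/291) − 10 = 1300/161 in (≈ 8.075 in)
Ia = 0.2S: 0.2·8.075 = 1.615 in (exactly 260/161)

S = 1300/161 in ≈ 8.075 in; Ia = 260/161 in ≈ 1.615 in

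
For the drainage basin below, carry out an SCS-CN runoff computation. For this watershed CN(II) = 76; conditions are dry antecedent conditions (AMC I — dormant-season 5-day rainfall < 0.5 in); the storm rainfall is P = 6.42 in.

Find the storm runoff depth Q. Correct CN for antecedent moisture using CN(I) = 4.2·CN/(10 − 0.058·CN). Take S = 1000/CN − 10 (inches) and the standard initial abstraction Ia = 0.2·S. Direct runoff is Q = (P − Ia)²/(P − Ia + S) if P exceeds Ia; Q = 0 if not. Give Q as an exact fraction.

Dry (AMC I): CN(I) = 4.2·76/(10 − 0.058·76) = (1596/5)/(699/125) = 13300/233 ≈ 57.082
S = 1000/(13300/233) − 10 = 1000/133 in ≈ 7.519 in
Ia = 0.2S: 0.2·7.519 = 1.504 in (exactly 200/133)
P − Ia = 6.420 − 1.504 = 32693/6650 ≈ 4.916 in (> 0, runoff occurs)
Runoff Q = (P−Ia)²/(P−Ia+S) = (4.916)²/(4.916+7.519) = 1068832249/549908450 ≈ 1.944 in

Q = 1068832249/549908450 in ≈ 1.944 in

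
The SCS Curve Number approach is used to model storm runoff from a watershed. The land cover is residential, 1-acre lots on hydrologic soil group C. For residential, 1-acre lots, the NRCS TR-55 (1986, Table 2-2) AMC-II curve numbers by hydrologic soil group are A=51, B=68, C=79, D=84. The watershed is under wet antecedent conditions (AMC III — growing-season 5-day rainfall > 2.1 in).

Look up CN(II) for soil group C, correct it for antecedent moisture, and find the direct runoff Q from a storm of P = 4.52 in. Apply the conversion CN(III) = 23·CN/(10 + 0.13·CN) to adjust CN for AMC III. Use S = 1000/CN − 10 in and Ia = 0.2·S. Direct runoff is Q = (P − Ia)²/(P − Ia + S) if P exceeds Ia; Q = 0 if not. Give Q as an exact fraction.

Q = 37955222041/11234556425 in ≈ 3.378 in

NRCS table: residential, 1-acre lots, soil group C → CN(II) = 79
Wet (AMC III): CN(III) = 23·79/(10 + 0.13·79) = 1817/(2027/100) = 181700/2027 ≈ 89.640
Retention S: 1000/CN − 10 with CN=89.640 → S = 2100/1817 ≈ 1.156 in
Ia = 0.2S: 0.2·1.156 = 0.231 in (exactly 420/1817)
Excess rainfall: 4.520 − 0.231 = 4.289 in; P > Ia so Q > 0
Q = (194821/45425)²/((194821/45425) + 2100/1817) = (37955222041/2063430625)/(247321/45425) = 37955222041/11234556425 in ≈ 3.378 in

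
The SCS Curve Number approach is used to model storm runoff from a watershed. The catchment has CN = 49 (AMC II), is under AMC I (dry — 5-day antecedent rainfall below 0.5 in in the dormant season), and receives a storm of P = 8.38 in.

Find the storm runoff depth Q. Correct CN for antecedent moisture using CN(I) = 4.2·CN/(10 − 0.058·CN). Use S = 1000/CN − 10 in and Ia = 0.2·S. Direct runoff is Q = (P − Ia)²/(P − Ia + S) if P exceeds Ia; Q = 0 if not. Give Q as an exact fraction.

CN(I) from CN(II)=49: (4.2·49)/(10 − 0.058·49) = 34300/1193 ≈ 28.751
Max retention: S = 1000/(34300/1193) − 10 = 8500/343 in (≈ 24.781 in)
Initial abstraction Ia = S/5 = (8500/343)/5 = 1700/343 ≈ 4.956 in
Since P=8.380 > Ia=4.956: effective rainfall P−Ia = 58717/17150 in
Q: (58717/17150)² ÷ (483717/17150) = 3447686089/8295746550 in (≈ 0.416 in)

Q = 3447686089/8295746550 in ≈ 0.416 in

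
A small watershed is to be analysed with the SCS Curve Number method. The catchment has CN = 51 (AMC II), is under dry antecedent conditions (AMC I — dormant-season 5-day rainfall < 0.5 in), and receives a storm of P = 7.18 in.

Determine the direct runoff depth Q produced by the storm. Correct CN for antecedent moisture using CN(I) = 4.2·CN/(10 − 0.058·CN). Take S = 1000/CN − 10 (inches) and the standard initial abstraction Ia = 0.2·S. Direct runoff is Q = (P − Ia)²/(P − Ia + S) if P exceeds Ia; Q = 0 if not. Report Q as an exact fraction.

Q = 397085329/1491191550 in ≈ 0.266 in

Adjust CN=51 to AMC I: 4.2·51/(10 − 0.058·51) → (1071/5) ÷ (3521/500) = 15300/503 ≈ 30.417
S = 1000/(15300/503) − 10 = 3500/153 in ≈ 22.876 in
Ia = 0.2·(3500/153) = 700/153 in ≈ 4.575 in
P − Ia = 7.180 − 4.575 = 19927/7650 ≈ 2.605 in (> 0, runoff occurs)
Q = (19927/7650)²/((19927/7650) + 3500/153) = (397085329/58522500)/(194927/7650) = 397085329/1491191550 in ≈ 0.266 in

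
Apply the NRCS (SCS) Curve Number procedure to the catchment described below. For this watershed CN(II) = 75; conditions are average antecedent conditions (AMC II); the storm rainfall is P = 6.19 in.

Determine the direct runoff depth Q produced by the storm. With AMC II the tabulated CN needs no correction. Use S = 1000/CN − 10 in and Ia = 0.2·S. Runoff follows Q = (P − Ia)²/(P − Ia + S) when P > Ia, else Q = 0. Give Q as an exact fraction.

AMC II — tabulated CN = 75 applies directly.
Max retention: S = 1000/75 − 10 = 10/3 in (≈ 3.333 in)
Initial abstraction Ia = S/5 = (10/3)/5 = 2/3 ≈ 0.667 in
Excess rainfall: 6.190 − 0.667 = 5.523 in; P > Ia so Q > 0
Q = (1657/300)²/((1657/300) + 10/3) = (2745649/90000)/(2657/300) = 2745649/797100 in ≈ 3.445 in

Q = 2745649/797100 in ≈ 3.445 in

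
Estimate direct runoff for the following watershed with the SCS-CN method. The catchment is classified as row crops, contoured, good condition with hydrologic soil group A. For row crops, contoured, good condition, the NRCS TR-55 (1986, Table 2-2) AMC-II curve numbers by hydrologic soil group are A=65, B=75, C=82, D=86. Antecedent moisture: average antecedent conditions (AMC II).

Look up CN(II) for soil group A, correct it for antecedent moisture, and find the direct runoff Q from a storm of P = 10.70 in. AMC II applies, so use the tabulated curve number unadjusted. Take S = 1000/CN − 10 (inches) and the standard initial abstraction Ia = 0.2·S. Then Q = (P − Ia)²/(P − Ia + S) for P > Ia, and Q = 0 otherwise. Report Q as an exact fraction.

Q = 1565001/253630 in ≈ 6.170 in

NRCS table: row crops, contoured, good condition, soil group A → CN(II) = 65
Average conditions: CN = 65 (no AMC adjustment).
Max retention: S = 1000/65 − 10 = 70/13 in (≈ 5.385 in)
Initial abstraction Ia = S/5 = (70/13)/5 = 14/13 ≈ 1.077 in
P − Ia = 10.700 − 1.077 = 1251/130 ≈ 9.623 in (> 0, runoff occurs)
Q: (1251/130)² ÷ (1951/130) = 1565001/253630 in (≈ 6.170 in)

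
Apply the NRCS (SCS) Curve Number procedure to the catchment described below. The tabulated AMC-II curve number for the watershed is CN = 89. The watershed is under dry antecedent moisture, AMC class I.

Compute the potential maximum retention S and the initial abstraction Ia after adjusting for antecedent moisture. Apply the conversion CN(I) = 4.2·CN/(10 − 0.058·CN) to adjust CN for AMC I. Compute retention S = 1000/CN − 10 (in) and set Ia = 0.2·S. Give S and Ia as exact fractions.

CN(I) from CN(II)=89: (4.2·89)/(10 − 0.058·89) = 186900/2419 ≈ 77.263
S = 1000/(186900/2419) − 10 = 5500/1869 in ≈ 2.943 in
Ia = 0.2·(5500/1869) = 1100/1869 in ≈ 0.589 in

S = 5500/1869 in ≈ 2.943 in; Ia = 1100/1869 in ≈ 0.589 in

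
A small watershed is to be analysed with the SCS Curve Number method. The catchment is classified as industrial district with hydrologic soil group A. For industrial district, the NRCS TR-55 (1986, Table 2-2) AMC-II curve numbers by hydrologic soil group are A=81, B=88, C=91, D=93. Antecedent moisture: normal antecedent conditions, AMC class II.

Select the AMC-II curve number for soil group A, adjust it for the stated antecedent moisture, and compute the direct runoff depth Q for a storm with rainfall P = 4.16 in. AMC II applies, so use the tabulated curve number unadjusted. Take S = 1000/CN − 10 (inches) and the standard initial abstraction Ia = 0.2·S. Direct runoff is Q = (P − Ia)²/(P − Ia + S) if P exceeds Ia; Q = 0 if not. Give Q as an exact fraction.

Q = 13965169/6188400 in ≈ 2.257 in

NRCS table: industrial district, soil group A → CN(II) = 81
AMC II — tabulated CN = 81 applies directly.
Retention S: 1000/CN − 10 with CN=81.000 → S = 190/81 ≈ 2.346 in
Initial abstraction Ia = S/5 = (190/81)/5 = 38/81 ≈ 0.469 in
P − Ia = 4.160 − 0.469 = 7474/2025 ≈ 3.691 in (> 0, runoff occurs)
Q: (7474/2025)² ÷ (12224/2025) = 13965169/6188400 in (≈ 2.257 in)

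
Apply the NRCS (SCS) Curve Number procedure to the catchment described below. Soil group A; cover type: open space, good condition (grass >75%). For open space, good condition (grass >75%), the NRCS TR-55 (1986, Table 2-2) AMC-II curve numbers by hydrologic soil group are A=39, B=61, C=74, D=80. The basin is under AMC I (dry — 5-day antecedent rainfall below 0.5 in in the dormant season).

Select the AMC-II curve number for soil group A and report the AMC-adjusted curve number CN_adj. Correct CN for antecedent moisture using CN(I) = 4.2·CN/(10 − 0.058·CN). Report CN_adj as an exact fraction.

NRCS table: open space, good condition (grass >75%), soil group A → CN(II) = 39
CN(I) from CN(II)=39: (4.2·39)/(10 − 0.058·39) = 81900/3869 ≈ 21.168

CN_adj = 81900/3869 ≈ 21.168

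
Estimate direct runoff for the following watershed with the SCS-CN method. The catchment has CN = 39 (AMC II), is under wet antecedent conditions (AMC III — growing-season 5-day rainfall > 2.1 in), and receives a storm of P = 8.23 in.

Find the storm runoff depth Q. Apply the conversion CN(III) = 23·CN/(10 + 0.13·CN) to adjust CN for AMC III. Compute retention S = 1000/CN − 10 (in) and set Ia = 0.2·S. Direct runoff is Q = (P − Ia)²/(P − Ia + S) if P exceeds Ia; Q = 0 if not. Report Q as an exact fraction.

Q = 379740645361/109992920700 in ≈ 3.452 in

Adjust CN=39 to AMC III: 23·39/(10 + 0.13·39) → 897 ÷ (1507/100) = 89700/1507 ≈ 59.522
S = 1000/(89700/1507) − 10 = 6100/897 in ≈ 6.800 in
Ia = 0.2·(6100/897) = 1220/897 in ≈ 1.360 in
Excess rainfall: 8.230 − 1.360 = 6.870 in; P > Ia so Q > 0
Q = (616231/89700)²/((616231/89700) + 6100/897) = (379740645361/8046090000)/(1226231/89700) = 379740645361/109992920700 in ≈ 3.452 in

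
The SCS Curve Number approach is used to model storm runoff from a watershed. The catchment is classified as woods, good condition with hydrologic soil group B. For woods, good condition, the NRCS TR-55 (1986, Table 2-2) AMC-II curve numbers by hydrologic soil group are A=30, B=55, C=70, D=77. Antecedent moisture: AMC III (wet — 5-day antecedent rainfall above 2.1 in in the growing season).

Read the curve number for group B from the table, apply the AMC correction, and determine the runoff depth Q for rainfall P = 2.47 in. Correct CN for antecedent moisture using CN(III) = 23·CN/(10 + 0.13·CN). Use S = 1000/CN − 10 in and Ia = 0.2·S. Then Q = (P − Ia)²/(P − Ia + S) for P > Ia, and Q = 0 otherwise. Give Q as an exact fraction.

NRCS table: woods, good condition, soil group B → CN(II) = 55
Adjust CN=55 to AMC III: 23·55/(10 + 0.13·55) → 1265 ÷ (343/20) = 25300/343 ≈ 73.761
Retention S: 1000/CN − 10 with CN=73.761 → S = 900/253 ≈ 3.557 in
Ia = 0.2·(900/253) = 180/253 in ≈ 0.711 in
P − Ia = 2.470 − 0.711 = 44491/25300 ≈ 1.759 in (> 0, runoff occurs)
Runoff Q = (P−Ia)²/(P−Ia+S) = (1.759)²/(1.759+3.557) = 1979449081/3402622300 ≈ 0.582 in

Q = 1979449081/3402622300 in ≈ 0.582 in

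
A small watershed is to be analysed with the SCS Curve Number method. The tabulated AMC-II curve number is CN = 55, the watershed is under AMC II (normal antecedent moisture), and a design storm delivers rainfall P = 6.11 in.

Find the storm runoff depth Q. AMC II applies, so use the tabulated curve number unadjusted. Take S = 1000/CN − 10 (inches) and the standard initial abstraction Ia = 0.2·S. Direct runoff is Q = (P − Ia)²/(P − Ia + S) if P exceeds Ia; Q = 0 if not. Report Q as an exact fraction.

Q = 24216241/15313100 in ≈ 1.581 in

CN(II) = 55; AMC II needs no correction.
Max retention: S = 1000/55 − 10 = 90/11 in (≈ 8.182 in)
Ia = 0.2S: 0.2·8.182 = 1.636 in (exactly 18/11)
Excess rainfall: 6.110 − 1.636 = 4.474 in; P > Ia so Q > 0
Q = (4921/1100)²/((4921/1100) + 90/11) = (24216241/1210000)/(13921/1100) = 24216241/15313100 in ≈ 1.581 in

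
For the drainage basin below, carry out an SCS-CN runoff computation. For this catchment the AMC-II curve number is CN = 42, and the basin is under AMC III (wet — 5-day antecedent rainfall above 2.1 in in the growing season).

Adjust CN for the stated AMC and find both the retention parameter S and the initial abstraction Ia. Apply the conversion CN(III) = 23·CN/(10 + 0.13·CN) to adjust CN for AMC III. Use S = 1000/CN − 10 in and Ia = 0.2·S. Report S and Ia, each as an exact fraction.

Wet (AMC III): CN(III) = 23·42/(10 + 0.13·42) = 966/(773/50) = 48300/773 ≈ 62.484
Max retention: S = 1000/(48300/773) − 10 = 2900/483 in (≈ 6.004 in)
Ia = 0.2S: 0.2·6.004 = 1.201 in (exactly 580/483)

S = 2900/483 in ≈ 6.004 in; Ia = 580/483 in ≈ 1.201 in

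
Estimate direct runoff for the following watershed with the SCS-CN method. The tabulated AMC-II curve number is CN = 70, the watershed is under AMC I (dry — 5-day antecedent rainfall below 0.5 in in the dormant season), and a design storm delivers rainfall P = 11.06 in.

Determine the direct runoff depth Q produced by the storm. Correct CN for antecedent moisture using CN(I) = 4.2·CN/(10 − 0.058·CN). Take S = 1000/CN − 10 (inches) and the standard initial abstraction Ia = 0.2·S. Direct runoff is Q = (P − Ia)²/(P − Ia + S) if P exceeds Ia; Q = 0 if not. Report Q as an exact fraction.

Adjust CN=70 to AMC I: 4.2·70/(10 − 0.058·70) → 294 ÷ (297/50) = 4900/99 ≈ 49.495
Max retention: S = 1000/(4900/99) − 10 = 500/49 in (≈ 10.204 in)
Ia = 0.2S: 0.2·10.204 = 2.041 in (exactly 100/49)
Excess rainfall: 11.060 − 2.041 = 9.019 in; P > Ia so Q > 0
Runoff Q = (P−Ia)²/(P−Ia+S) = (9.019)²/(9.019+10.204) = 488277409/115387650 ≈ 4.232 in

Q = 488277409/115387650 in ≈ 4.232 in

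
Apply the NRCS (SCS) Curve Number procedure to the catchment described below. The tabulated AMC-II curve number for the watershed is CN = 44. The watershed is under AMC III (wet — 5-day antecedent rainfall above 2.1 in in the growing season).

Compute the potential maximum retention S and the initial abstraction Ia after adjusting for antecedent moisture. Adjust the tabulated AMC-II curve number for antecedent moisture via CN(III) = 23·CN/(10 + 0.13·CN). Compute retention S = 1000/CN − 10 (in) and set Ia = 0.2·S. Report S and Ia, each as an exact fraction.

S = 1400/253 in ≈ 5.534 in; Ia = 280/253 in ≈ 1.107 in

Wet (AMC III): CN(III) = 23·44/(10 + 0.13·44) = 1012/(393/25) = 25300/393 ≈ 64.377
Retention S: 1000/CN − 10 with CN=64.377 → S = 1400/253 ≈ 5.534 in
Ia = 0.2·(1400/253) = 280/253 in ≈ 1.107 in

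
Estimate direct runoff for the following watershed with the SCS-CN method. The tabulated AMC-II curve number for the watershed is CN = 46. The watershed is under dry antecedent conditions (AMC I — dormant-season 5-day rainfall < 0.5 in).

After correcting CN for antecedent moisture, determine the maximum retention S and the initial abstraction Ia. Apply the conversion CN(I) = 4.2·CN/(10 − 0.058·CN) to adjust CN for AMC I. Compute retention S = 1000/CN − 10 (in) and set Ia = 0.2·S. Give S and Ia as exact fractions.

S = 4500/161 in ≈ 27.950 in; Ia = 900/161 in ≈ 5.590 in

Adjust CN=46 to AMC I: 4.2·46/(10 − 0.058·46) → (966/5) ÷ (1833/250) = 16100/611 ≈ 26.350
Retention S: 1000/CN − 10 with CN=26.350 → S = 4500/161 ≈ 27.950 in
Initial abstraction Ia = S/5 = (4500/161)/5 = 900/161 ≈ 5.590 in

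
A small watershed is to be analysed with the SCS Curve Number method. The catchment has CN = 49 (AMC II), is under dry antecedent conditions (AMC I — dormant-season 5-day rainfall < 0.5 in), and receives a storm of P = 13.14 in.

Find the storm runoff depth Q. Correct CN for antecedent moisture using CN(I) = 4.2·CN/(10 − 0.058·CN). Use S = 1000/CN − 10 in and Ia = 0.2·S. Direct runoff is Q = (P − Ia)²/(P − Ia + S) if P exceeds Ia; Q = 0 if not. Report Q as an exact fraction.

Dry (AMC I): CN(I) = 4.2·49/(10 − 0.058·49) = (1029/5)/(3579/500) = 34300/1193 ≈ 28.751
Retention S: 1000/CN − 10 with CN=28.751 → S = 8500/343 ≈ 24.781 in
Initial abstraction Ia = S/5 = (8500/343)/5 = 1700/343 ≈ 4.956 in
Since P=13.140 > Ia=4.956: effective rainfall P−Ia = 140351/17150 in
Runoff Q = (P−Ia)²/(P−Ia+S) = (8.184)²/(8.184+24.781) = 19698403201/9695769650 ≈ 2.032 in

Q = 19698403201/9695769650 in ≈ 2.032 in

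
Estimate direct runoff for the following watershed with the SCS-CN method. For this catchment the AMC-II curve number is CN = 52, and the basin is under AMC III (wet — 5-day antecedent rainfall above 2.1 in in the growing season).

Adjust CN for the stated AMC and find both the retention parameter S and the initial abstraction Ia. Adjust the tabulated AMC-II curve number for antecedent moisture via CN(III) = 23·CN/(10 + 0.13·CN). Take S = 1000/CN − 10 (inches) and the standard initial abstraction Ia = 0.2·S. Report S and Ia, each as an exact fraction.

CN(III) from CN(II)=52: (23·52)/(10 + 0.13·52) = 29900/419 ≈ 71.360
S = 1000/(29900/419) − 10 = 1200/299 in ≈ 4.013 in
Initial abstraction Ia = S/5 = (1200/299)/5 = 240/299 ≈ 0.803 in

S = 1200/299 in ≈ 4.013 in; Ia = 240/299 in ≈ 0.803 in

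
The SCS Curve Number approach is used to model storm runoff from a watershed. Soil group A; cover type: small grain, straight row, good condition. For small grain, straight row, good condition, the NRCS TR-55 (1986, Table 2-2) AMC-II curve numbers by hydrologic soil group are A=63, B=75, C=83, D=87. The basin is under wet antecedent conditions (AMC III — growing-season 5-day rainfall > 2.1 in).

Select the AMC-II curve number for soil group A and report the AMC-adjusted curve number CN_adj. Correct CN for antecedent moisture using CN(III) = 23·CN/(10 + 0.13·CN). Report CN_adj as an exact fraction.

CN_adj = 144900/1819 ≈ 79.659

NRCS table: small grain, straight row, good condition, soil group A → CN(II) = 63
Wet (AMC III): CN(III) = 23·63/(10 + 0.13·63) = 1449/(1819/100) = 144900/1819 ≈ 79.659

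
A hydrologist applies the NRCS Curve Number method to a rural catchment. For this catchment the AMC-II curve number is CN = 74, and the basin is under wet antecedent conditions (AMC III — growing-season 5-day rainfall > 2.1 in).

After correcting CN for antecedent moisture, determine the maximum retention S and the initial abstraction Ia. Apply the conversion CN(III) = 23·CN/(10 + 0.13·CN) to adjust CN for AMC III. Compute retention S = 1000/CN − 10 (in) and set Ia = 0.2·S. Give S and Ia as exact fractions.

S = 1300/851 in ≈ 1.528 in; Ia = 260/851 in ≈ 0.306 in

Wet (AMC III): CN(III) = 23·74/(10 + 0.13·74) = 1702/(981/50) = 85100/981 ≈ 86.748
Max retention: S = 1000/(85100/981) − 10 = 1300/851 in (≈ 1.528 in)
Ia = 0.2·(1300/851) = 260/851 in ≈ 0.306 in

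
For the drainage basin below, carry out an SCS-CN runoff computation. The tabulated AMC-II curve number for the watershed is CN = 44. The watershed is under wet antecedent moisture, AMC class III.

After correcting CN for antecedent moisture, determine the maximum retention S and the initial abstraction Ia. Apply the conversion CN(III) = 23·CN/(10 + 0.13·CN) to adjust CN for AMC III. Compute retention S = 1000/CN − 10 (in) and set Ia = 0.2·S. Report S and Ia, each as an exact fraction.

S = 1400/253 in ≈ 5.534 in; Ia = 280/253 in ≈ 1.107 in

Adjust CN=44 to AMC III: 23·44/(10 + 0.13·44) → 1012 ÷ (393/25) = 25300/393 ≈ 64.377
S = 1000/(25300/393) − 10 = 1400/253 in ≈ 5.534 in
Initial abstraction Ia = S/5 = (1400/253)/5 = 280/253 ≈ 1.107 in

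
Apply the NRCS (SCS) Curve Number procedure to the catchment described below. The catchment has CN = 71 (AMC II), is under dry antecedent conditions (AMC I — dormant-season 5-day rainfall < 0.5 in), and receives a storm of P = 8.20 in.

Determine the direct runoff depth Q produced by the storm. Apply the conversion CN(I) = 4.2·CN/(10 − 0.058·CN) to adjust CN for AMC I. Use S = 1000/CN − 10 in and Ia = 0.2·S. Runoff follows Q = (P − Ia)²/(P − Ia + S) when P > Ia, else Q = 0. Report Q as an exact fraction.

Q = 2174450161/888121605 in ≈ 2.448 in

Adjust CN=71 to AMC I: 4.2·71/(10 − 0.058·71) → (1491/5) ÷ (2941/500) = 149100/2941 ≈ 50.697
Retention S: 1000/CN − 10 with CN=50.697 → S = 14500/1491 ≈ 9.725 in
Ia = 0.2S: 0.2·9.725 = 1.945 in (exactly 2900/1491)
P − Ia = 8.200 − 1.945 = 46631/7455 ≈ 6.255 in (> 0, runoff occurs)
Q: (46631/7455)² ÷ (119131/7455) = 2174450161/888121605 in (≈ 2.448 in)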